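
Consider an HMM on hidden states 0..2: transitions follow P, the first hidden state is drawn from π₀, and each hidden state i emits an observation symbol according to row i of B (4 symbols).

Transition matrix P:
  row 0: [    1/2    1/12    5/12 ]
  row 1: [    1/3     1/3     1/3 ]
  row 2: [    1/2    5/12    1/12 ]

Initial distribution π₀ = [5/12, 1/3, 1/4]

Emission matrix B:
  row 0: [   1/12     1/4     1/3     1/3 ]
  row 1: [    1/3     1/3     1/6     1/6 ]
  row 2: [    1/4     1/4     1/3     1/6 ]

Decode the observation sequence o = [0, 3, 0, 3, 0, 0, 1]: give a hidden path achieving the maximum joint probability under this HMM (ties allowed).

t=0: δ = [3.472e-02, 1.111e-01, 6.250e-02]  (obs o_0=0)
t=1: δ = [1.235e-02, 6.173e-03, 6.173e-03]  ψ = [1, 1, 1]  (obs o_1=3)
t=2: δ = [5.144e-04, 8.573e-04, 1.286e-03]  ψ = [0, 2, 0]  (obs o_2=0)
t=3: δ = [2.143e-04, 8.931e-05, 4.763e-05]  ψ = [2, 2, 1]  (obs o_3=3)
t=4: δ = [8.931e-06, 9.923e-06, 2.233e-05]  ψ = [0, 1, 0]  (obs o_4=0)
t=5: δ = [9.303e-07, 3.101e-06, 9.303e-07]  ψ = [2, 2, 0]  (obs o_5=0)
t=6: δ = [2.584e-07, 3.445e-07, 2.584e-07]  ψ = [1, 1, 1]  (obs o_6=1)
backtrack: best end state = 1; path = [1, 0, 2, 0, 2, 1, 1]

path = [1, 0, 2, 0, 2, 1, 1]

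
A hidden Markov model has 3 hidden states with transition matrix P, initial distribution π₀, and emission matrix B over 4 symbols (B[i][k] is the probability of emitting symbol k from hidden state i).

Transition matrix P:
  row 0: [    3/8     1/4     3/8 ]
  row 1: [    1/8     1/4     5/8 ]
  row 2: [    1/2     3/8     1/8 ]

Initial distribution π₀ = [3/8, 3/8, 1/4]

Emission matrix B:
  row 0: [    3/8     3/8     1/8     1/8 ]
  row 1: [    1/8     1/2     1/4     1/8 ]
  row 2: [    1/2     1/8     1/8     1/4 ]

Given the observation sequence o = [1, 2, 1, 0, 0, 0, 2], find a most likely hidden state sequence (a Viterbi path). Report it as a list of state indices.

t=0: δ = [1.406e-01, 1.875e-01, 3.125e-02]  (obs o_0=1)
t=1: δ = [6.592e-03, 1.172e-02, 1.465e-02]  ψ = [0, 1, 1]  (obs o_1=2)
t=2: δ = [2.747e-03, 2.747e-03, 9.155e-04]  ψ = [2, 2, 1]  (obs o_2=1)
t=3: δ = [3.862e-04, 8.583e-05, 8.583e-04]  ψ = [0, 0, 1]  (obs o_3=0)
t=4: δ = [1.609e-04, 4.023e-05, 7.242e-05]  ψ = [2, 2, 0]  (obs o_4=0)
t=5: δ = [2.263e-05, 5.029e-06, 3.017e-05]  ψ = [0, 0, 0]  (obs o_5=0)
t=6: δ = [1.886e-06, 2.829e-06, 1.061e-06]  ψ = [2, 2, 0]  (obs o_6=2)
backtrack: best end state = 1; path = [1, 2, 1, 2, 0, 2, 1]

path = [1, 2, 1, 2, 0, 2, 1]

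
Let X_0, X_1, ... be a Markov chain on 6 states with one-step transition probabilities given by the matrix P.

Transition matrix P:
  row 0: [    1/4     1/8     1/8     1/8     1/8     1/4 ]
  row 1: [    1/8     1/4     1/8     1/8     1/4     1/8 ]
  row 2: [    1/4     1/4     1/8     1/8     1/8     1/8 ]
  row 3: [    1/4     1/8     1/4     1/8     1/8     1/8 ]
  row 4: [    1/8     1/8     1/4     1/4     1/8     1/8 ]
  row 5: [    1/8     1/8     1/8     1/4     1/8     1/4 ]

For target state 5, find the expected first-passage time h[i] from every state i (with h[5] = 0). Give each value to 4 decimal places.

First-step conditioning: h[5] = 0; for i ≠ 5, h[i] = 1 + Σ_k P[i][k]·h[k].
  h[0] = 1 + 1/4·h[0] + 1/8·h[1] + 1/8·h[2] + 1/8·h[3] + 1/8·h[4]
  h[1] = 1 + 1/8·h[0] + 1/4·h[1] + 1/8·h[2] + 1/8·h[3] + 1/4·h[4]
  h[2] = 1 + 1/4·h[0] + 1/4·h[1] + 1/8·h[2] + 1/8·h[3] + 1/8·h[4]
  h[3] = 1 + 1/4·h[0] + 1/8·h[1] + 1/4·h[2] + 1/8·h[3] + 1/8·h[4]
  h[4] = 1 + 1/8·h[0] + 1/8·h[1] + 1/4·h[2] + 1/4·h[3] + 1/8·h[4]
Solving the 5×5 linear system over states ≠ 5 gives exactly h = [7150/1237, 8336/1237, 8192/1237, 8174/1237, 8302/1237, 0] (h[5] = 0 is the target).

h = [5.7801, 6.7389, 6.6225, 6.6079, 6.7114, 0.0000]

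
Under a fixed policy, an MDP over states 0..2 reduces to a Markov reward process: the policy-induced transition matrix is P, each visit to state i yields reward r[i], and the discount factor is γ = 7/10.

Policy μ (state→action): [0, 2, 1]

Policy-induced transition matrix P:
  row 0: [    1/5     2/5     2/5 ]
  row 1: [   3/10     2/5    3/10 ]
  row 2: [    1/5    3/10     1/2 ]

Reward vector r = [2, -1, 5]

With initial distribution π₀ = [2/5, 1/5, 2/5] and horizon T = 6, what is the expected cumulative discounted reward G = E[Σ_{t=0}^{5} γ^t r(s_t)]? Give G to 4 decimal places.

G = 6.7807

t=0: π = [0.4000, 0.2000, 0.4000], E[r] = 2.6000, γ^t·E[r] = 2.600000, running G = 2.600000
t=1: π = [0.2200, 0.3600, 0.4200], E[r] = 2.1800, γ^t·E[r] = 1.526000, running G = 4.126000
t=2: π = [0.2360, 0.3580, 0.4060], E[r] = 2.1440, γ^t·E[r] = 1.050560, running G = 5.176560
t=3: π = [0.2358, 0.3594, 0.4048], E[r] = 2.1362, γ^t·E[r] = 0.732717, running G = 5.909277
t=4: π = [0.2359, 0.3595, 0.4045], E[r] = 2.1351, γ^t·E[r] = 0.512628, running G = 6.421905
t=5: π = [0.2360, 0.3595, 0.4045], E[r] = 2.1349, γ^t·E[r] = 0.358807, running G = 6.780712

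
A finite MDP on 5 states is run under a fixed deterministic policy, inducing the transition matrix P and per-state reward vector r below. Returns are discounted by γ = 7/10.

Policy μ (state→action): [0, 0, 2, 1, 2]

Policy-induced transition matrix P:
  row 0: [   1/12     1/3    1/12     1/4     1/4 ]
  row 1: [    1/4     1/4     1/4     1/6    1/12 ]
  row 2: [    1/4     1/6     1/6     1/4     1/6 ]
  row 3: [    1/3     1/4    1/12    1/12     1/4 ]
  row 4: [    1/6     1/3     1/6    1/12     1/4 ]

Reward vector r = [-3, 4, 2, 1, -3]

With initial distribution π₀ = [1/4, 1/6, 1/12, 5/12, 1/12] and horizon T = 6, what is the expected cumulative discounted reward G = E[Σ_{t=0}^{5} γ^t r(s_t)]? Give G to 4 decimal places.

G = 0.7977

t=0: π = [0.2500, 0.1667, 0.0833, 0.4167, 0.0833], E[r] = 0.2500, γ^t·E[r] = 0.250000, running G = 0.250000
t=1: π = [0.2361, 0.2708, 0.1250, 0.1528, 0.2153], E[r] = 0.1319, γ^t·E[r] = 0.092361, running G = 0.342361
t=2: π = [0.2054, 0.2772, 0.1568, 0.1661, 0.1944], E[r] = 0.3889, γ^t·E[r] = 0.190556, running G = 0.532917
t=3: π = [0.2134, 0.2703, 0.1588, 0.1668, 0.1907], E[r] = 0.3531, γ^t·E[r] = 0.121099, running G = 0.654015
t=4: π = [0.2124, 0.2704, 0.1575, 0.1679, 0.1917], E[r] = 0.3522, γ^t·E[r] = 0.084558, running G = 0.738573
t=5: π = [0.2126, 0.2706, 0.1575, 0.1675, 0.1918], E[r] = 0.3515, γ^t·E[r] = 0.059084, running G = 0.797657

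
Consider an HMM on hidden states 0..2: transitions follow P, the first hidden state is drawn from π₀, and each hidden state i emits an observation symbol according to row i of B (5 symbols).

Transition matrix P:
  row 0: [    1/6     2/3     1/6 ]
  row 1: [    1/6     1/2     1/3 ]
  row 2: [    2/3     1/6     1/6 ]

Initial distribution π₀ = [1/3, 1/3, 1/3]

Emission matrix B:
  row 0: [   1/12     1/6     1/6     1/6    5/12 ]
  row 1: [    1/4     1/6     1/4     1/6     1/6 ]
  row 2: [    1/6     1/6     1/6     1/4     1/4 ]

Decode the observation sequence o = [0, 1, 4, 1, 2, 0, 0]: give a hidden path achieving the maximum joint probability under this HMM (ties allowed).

path = [1, 2, 0, 1, 1, 1, 1]

t=0: δ = [2.778e-02, 8.333e-02, 5.556e-02]  (obs o_0=0)
t=1: δ = [6.173e-03, 6.944e-03, 4.630e-03]  ψ = [2, 1, 1]  (obs o_1=1)
t=2: δ = [1.286e-03, 6.859e-04, 5.787e-04]  ψ = [2, 0, 1]  (obs o_2=4)
t=3: δ = [6.430e-05, 1.429e-04, 3.810e-05]  ψ = [2, 0, 1]  (obs o_3=1)
t=4: δ = [4.234e-06, 1.786e-05, 7.938e-06]  ψ = [2, 1, 1]  (obs o_4=2)
t=5: δ = [4.410e-07, 2.233e-06, 9.923e-07]  ψ = [2, 1, 1]  (obs o_5=0)
t=6: δ = [5.513e-08, 2.791e-07, 1.240e-07]  ψ = [2, 1, 1]  (obs o_6=0)
backtrack: best end state = 1; path = [1, 2, 0, 1, 1, 1, 1]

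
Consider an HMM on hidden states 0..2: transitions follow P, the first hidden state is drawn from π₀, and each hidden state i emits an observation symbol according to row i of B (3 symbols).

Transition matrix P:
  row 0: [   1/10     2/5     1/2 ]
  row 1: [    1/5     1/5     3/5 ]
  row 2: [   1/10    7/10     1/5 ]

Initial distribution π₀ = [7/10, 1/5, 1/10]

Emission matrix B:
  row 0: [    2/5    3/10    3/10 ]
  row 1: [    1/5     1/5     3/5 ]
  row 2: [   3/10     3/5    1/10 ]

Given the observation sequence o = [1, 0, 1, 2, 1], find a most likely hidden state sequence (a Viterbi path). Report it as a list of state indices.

path = [0, 1, 2, 1, 2]

t=0: δ = [2.100e-01, 4.000e-02, 6.000e-02]  (obs o_0=1)
t=1: δ = [8.400e-03, 1.680e-02, 3.150e-02]  ψ = [0, 0, 0]  (obs o_1=0)
t=2: δ = [1.008e-03, 4.410e-03, 6.048e-03]  ψ = [1, 2, 1]  (obs o_2=1)
t=3: δ = [2.646e-04, 2.540e-03, 2.646e-04]  ψ = [1, 2, 1]  (obs o_3=2)
t=4: δ = [1.524e-04, 1.016e-04, 9.145e-04]  ψ = [1, 1, 1]  (obs o_4=1)
backtrack: best end state = 2; path = [0, 1, 2, 1, 2]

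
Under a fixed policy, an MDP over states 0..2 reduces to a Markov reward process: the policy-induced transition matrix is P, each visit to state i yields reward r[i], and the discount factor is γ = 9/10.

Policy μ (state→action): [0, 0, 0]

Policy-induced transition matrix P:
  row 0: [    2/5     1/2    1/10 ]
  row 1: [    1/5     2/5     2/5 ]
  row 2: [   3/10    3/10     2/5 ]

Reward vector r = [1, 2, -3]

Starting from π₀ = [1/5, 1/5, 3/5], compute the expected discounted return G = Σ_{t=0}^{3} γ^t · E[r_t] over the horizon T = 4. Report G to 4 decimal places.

t=0: π = [0.2000, 0.2000, 0.6000], E[r] = -1.2000, γ^t·E[r] = -1.200000, running G = -1.200000
t=1: π = [0.3000, 0.3600, 0.3400], E[r] = 0.0000, γ^t·E[r] = 0.000000, running G = -1.200000
t=2: π = [0.2940, 0.3960, 0.3100], E[r] = 0.1560, γ^t·E[r] = 0.126360, running G = -1.073640
t=3: π = [0.2898, 0.3984, 0.3118], E[r] = 0.1512, γ^t·E[r] = 0.110225, running G = -0.963415

G = -0.9634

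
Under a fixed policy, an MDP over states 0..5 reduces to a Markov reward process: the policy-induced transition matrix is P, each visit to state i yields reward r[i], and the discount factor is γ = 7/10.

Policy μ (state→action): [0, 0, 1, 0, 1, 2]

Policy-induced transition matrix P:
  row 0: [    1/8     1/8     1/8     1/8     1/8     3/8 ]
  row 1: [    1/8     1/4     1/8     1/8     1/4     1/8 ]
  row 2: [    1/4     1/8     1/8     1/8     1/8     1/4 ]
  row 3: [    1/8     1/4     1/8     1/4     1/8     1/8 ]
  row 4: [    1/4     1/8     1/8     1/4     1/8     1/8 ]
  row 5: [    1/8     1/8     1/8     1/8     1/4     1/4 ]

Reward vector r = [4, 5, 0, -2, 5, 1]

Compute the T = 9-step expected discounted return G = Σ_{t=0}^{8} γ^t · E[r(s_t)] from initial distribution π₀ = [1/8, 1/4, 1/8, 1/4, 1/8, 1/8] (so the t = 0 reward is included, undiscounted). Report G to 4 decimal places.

t=0: π = [0.1250, 0.2500, 0.1250, 0.2500, 0.1250, 0.1250], E[r] = 2.0000, γ^t·E[r] = 2.000000, running G = 2.000000
t=1: π = [0.1563, 0.1875, 0.1250, 0.1719, 0.1719, 0.1875], E[r] = 2.2656, γ^t·E[r] = 1.585938, running G = 3.585938
t=2: π = [0.1621, 0.1699, 0.1250, 0.1680, 0.1719, 0.2031], E[r] = 2.2246, γ^t·E[r] = 1.090059, running G = 4.675996
t=3: π = [0.1621, 0.1672, 0.1250, 0.1675, 0.1716, 0.2065], E[r] = 2.2144, γ^t·E[r] = 0.759524, running G = 5.435520
t=4: π = [0.1621, 0.1668, 0.1250, 0.1674, 0.1717, 0.2070], E[r] = 2.2133, γ^t·E[r] = 0.531418, running G = 5.966938
t=5: π = [0.1621, 0.1668, 0.1250, 0.1674, 0.1717, 0.2070], E[r] = 2.2131, γ^t·E[r] = 0.371960, running G = 6.338897
t=6: π = [0.1621, 0.1668, 0.1250, 0.1674, 0.1717, 0.2070], E[r] = 2.2131, γ^t·E[r] = 0.260367, running G = 6.599265
t=7: π = [0.1621, 0.1668, 0.1250, 0.1674, 0.1717, 0.2070], E[r] = 2.2131, γ^t·E[r] = 0.182257, running G = 6.781521
t=8: π = [0.1621, 0.1668, 0.1250, 0.1674, 0.1717, 0.2070], E[r] = 2.2131, γ^t·E[r] = 0.127580, running G = 6.909101

G = 6.9091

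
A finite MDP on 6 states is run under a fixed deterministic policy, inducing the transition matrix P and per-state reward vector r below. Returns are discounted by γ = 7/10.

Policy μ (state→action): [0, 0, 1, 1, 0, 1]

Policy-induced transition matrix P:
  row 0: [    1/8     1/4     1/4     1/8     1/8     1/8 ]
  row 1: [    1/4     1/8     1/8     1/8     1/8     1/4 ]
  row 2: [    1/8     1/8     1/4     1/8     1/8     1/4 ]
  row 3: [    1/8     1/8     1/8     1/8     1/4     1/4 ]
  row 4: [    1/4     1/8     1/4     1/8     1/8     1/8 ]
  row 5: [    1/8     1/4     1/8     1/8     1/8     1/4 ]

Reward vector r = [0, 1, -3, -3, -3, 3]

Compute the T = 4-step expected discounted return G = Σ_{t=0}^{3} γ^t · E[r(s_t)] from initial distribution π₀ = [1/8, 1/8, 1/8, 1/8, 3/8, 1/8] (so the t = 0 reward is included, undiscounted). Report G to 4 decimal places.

t=0: π = [0.1250, 0.1250, 0.1250, 0.1250, 0.3750, 0.1250], E[r] = -1.3750, γ^t·E[r] = -1.375000, running G = -1.375000
t=1: π = [0.1875, 0.1563, 0.2031, 0.1250, 0.1406, 0.1875], E[r] = -0.6875, γ^t·E[r] = -0.481250, running G = -1.856250
t=2: π = [0.1621, 0.1719, 0.1914, 0.1250, 0.1406, 0.2090], E[r] = -0.5723, γ^t·E[r] = -0.280410, running G = -2.136660
t=3: π = [0.1641, 0.1714, 0.1868, 0.1250, 0.1406, 0.2122], E[r] = -0.5493, γ^t·E[r] = -0.188416, running G = -2.325076

G = -2.3251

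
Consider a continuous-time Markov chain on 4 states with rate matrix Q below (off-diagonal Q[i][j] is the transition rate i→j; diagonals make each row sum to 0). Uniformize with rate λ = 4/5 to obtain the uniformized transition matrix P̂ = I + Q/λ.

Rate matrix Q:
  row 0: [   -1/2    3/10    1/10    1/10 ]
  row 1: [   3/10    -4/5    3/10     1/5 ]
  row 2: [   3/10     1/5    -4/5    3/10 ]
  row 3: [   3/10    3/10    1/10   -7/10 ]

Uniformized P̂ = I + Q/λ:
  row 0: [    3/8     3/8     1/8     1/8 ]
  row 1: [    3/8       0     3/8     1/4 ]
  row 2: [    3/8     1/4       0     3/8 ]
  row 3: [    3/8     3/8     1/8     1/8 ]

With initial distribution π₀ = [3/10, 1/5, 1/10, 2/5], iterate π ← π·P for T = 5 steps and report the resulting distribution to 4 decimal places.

π = [0.3750, 0.2575, 0.1680, 0.1995]

t=0: π = [0.3000, 0.2000, 0.1000, 0.4000]
t=1: π = [0.3750, 0.2875, 0.1625, 0.1750]
t=2: π = [0.3750, 0.2469, 0.1766, 0.2016]
t=3: π = [0.3750, 0.2604, 0.1646, 0.2000]
t=4: π = [0.3750, 0.2568, 0.1695, 0.1987]
t=5: π = [0.3750, 0.2575, 0.1680, 0.1995]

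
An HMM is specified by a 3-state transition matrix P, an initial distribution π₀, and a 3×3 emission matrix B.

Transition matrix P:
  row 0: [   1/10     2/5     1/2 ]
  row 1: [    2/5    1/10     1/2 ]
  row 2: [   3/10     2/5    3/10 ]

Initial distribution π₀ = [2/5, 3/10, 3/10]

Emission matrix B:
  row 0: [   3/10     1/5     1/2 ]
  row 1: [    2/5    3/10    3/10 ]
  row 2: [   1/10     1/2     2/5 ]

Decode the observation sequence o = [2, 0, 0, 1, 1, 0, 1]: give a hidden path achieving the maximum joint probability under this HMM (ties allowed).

t=0: δ = [2.000e-01, 9.000e-02, 1.200e-01]  (obs o_0=2)
t=1: δ = [1.080e-02, 3.200e-02, 1.000e-02]  ψ = [1, 0, 0]  (obs o_1=0)
t=2: δ = [3.840e-03, 1.728e-03, 1.600e-03]  ψ = [1, 0, 1]  (obs o_2=0)
t=3: δ = [1.382e-04, 4.608e-04, 9.600e-04]  ψ = [1, 0, 0]  (obs o_3=1)
t=4: δ = [5.760e-05, 1.152e-04, 1.440e-04]  ψ = [2, 2, 2]  (obs o_4=1)
t=5: δ = [1.382e-05, 2.304e-05, 5.760e-06]  ψ = [1, 2, 1]  (obs o_5=0)
t=6: δ = [1.843e-06, 1.659e-06, 5.760e-06]  ψ = [1, 0, 1]  (obs o_6=1)
backtrack: best end state = 2; path = [0, 1, 0, 2, 2, 1, 2]

path = [0, 1, 0, 2, 2, 1, 2]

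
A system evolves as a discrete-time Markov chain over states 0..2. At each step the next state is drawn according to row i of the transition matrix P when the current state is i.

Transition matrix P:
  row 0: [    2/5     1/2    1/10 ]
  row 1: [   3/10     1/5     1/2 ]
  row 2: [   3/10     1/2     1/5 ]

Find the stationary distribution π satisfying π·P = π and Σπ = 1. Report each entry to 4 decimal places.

Balance equations π_j = Σ_i π_i·P[i][j]:
  π_0 = 2/5·π_0 + 3/10·π_1 + 3/10·π_2
  π_1 = 1/2·π_0 + 1/5·π_1 + 1/2·π_2
  normalize: π_0 + π_1 + π_2 = 1
Solving the linear system gives exactly π = [1/3, 5/13, 11/39].

π = [0.3333, 0.3846, 0.2821]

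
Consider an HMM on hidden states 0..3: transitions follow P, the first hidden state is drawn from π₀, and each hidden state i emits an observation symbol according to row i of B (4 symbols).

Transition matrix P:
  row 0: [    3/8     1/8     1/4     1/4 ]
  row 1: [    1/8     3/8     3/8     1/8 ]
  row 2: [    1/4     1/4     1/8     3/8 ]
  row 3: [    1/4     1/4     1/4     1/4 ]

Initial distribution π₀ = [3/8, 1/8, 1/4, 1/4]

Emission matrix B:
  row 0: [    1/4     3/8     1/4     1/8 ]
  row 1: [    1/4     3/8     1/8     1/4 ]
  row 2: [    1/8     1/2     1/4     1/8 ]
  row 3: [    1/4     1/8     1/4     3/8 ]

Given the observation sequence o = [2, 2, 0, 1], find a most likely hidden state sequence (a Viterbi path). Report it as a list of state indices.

path = [0, 0, 0, 0]

t=0: δ = [9.375e-02, 1.562e-02, 6.250e-02, 6.250e-02]  (obs o_0=2)
t=1: δ = [8.789e-03, 1.953e-03, 5.859e-03, 5.859e-03]  ψ = [0, 2, 0, 0]  (obs o_1=2)
t=2: δ = [8.240e-04, 3.662e-04, 2.747e-04, 5.493e-04]  ψ = [0, 2, 0, 0]  (obs o_2=0)
t=3: δ = [1.159e-04, 5.150e-05, 1.030e-04, 2.575e-05]  ψ = [0, 1, 0, 0]  (obs o_3=1)
backtrack: best end state = 0; path = [0, 0, 0, 0]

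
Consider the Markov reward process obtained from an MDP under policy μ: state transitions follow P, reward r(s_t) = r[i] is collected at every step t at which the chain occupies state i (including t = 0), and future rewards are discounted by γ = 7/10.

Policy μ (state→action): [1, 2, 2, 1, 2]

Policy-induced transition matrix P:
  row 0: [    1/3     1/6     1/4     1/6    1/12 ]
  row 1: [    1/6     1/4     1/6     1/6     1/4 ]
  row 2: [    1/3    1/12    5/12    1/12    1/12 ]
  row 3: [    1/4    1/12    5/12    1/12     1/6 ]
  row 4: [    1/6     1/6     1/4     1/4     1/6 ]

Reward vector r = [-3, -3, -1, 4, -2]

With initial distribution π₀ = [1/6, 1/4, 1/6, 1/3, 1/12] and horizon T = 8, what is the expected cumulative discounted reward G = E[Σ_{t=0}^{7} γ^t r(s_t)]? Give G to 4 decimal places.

t=0: π = [0.1667, 0.2500, 0.1667, 0.3333, 0.0833], E[r] = -0.2500, γ^t·E[r] = -0.250000, running G = -0.250000
t=1: π = [0.2500, 0.1458, 0.3125, 0.1319, 0.1597], E[r] = -1.2917, γ^t·E[r] = -0.904167, running G = -1.154167
t=2: π = [0.2714, 0.1418, 0.3119, 0.1429, 0.1319], E[r] = -1.2436, γ^t·E[r] = -0.609381, running G = -1.763547
t=3: π = [0.2758, 0.1406, 0.3140, 0.1398, 0.1299], E[r] = -1.2638, γ^t·E[r] = -0.433497, running G = -2.197045
t=4: π = [0.2766, 0.1406, 0.3139, 0.1397, 0.1292], E[r] = -1.2652, γ^t·E[r] = -0.303777, running G = -2.500822
t=5: π = [0.2767, 0.1406, 0.3139, 0.1396, 0.1292], E[r] = -1.2656, γ^t·E[r] = -0.212710, running G = -2.713532
t=6: π = [0.2767, 0.1406, 0.3139, 0.1396, 0.1292], E[r] = -1.2656, γ^t·E[r] = -0.148900, running G = -2.862432
t=7: π = [0.2767, 0.1406, 0.3139, 0.1396, 0.1292], E[r] = -1.2656, γ^t·E[r] = -0.104230, running G = -2.966662

G = -2.9667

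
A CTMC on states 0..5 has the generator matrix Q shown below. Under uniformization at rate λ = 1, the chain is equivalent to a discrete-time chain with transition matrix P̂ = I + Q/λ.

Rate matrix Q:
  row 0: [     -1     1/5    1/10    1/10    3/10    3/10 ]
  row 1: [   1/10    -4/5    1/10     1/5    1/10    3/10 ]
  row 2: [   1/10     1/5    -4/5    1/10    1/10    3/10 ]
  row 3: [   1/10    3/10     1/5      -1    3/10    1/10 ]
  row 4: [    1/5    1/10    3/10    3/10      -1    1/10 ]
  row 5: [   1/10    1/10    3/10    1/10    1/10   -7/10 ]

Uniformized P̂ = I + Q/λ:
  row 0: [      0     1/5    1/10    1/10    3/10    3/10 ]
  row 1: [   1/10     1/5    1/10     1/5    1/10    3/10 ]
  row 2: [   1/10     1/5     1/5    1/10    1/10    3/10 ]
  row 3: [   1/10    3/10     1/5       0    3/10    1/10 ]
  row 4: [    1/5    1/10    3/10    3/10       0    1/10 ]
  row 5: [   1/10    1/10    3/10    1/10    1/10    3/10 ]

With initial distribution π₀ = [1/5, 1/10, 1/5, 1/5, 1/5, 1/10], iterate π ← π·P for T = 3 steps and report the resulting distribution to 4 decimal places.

π = [0.1024, 0.1766, 0.2091, 0.1297, 0.1358, 0.2464]

t=0: π = [0.2000, 0.1000, 0.2000, 0.2000, 0.2000, 0.1000]
t=1: π = [0.1000, 0.1900, 0.2000, 0.1300, 0.1600, 0.2200]
t=2: π = [0.1060, 0.1750, 0.2090, 0.1380, 0.1300, 0.2420]
t=3: π = [0.1024, 0.1766, 0.2091, 0.1297, 0.1358, 0.2464]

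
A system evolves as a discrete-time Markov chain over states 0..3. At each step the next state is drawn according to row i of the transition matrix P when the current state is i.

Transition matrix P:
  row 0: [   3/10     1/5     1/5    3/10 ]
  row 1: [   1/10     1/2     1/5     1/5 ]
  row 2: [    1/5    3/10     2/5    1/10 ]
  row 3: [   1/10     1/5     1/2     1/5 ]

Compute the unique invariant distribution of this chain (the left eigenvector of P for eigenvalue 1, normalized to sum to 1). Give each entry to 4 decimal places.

π = [0.1649, 0.3313, 0.3192, 0.1846]

Balance equations π_j = Σ_i π_i·P[i][j]:
  π_0 = 3/10·π_0 + 1/10·π_1 + 1/5·π_2 + 1/10·π_3
  π_1 = 1/5·π_0 + 1/2·π_1 + 3/10·π_2 + 1/5·π_3
  π_2 = 1/5·π_0 + 1/5·π_1 + 2/5·π_2 + 1/2·π_3
  normalize: π_0 + π_1 + π_2 + π_3 = 1
Solving the linear system gives exactly π = [109/661, 219/661, 211/661, 122/661].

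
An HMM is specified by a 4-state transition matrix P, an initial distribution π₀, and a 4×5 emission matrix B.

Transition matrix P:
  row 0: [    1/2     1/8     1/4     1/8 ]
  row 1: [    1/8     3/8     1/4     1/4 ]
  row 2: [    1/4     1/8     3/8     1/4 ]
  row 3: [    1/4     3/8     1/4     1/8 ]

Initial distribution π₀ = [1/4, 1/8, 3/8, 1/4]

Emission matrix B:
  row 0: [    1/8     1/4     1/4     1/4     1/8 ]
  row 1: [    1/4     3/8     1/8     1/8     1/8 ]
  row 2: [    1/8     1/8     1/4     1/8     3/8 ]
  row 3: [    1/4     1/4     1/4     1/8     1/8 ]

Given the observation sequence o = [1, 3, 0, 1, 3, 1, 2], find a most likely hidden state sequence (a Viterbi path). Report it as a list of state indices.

path = [0, 0, 0, 0, 0, 0, 0]

t=0: δ = [6.250e-02, 4.688e-02, 4.688e-02, 6.250e-02]  (obs o_0=1)
t=1: δ = [7.812e-03, 2.930e-03, 2.197e-03, 1.465e-03]  ψ = [0, 3, 2, 1]  (obs o_1=3)
t=2: δ = [4.883e-04, 2.747e-04, 2.441e-04, 2.441e-04]  ψ = [0, 1, 0, 0]  (obs o_2=0)
t=3: δ = [6.104e-05, 3.862e-05, 1.526e-05, 1.717e-05]  ψ = [0, 1, 0, 1]  (obs o_3=1)
t=4: δ = [7.629e-06, 1.810e-06, 1.907e-06, 1.207e-06]  ψ = [0, 1, 0, 1]  (obs o_4=3)
t=5: δ = [9.537e-07, 3.576e-07, 2.384e-07, 2.384e-07]  ψ = [0, 0, 0, 0]  (obs o_5=1)
t=6: δ = [1.192e-07, 1.676e-08, 5.960e-08, 2.980e-08]  ψ = [0, 1, 0, 0]  (obs o_6=2)
backtrack: best end state = 0; path = [0, 0, 0, 0, 0, 0, 0]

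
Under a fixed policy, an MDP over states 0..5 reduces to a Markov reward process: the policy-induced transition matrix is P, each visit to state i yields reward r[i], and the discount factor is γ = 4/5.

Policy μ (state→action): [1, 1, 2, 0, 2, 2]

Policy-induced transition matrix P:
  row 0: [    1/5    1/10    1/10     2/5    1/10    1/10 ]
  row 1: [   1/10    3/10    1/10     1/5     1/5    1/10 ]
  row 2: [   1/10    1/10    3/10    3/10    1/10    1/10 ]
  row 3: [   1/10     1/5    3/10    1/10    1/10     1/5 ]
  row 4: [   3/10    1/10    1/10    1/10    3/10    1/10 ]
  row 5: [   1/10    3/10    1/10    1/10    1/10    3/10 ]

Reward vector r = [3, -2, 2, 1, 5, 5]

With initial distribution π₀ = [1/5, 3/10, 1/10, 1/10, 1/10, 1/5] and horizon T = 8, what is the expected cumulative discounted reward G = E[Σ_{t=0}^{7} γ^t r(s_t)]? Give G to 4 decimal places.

t=0: π = [0.2000, 0.3000, 0.1000, 0.1000, 0.1000, 0.2000], E[r] = 1.8000, γ^t·E[r] = 1.800000, running G = 1.800000
t=1: π = [0.1400, 0.2100, 0.1400, 0.2100, 0.1500, 0.1500], E[r] = 1.9900, γ^t·E[r] = 1.592000, running G = 3.392000
t=2: π = [0.1440, 0.1930, 0.1700, 0.1910, 0.1510, 0.1510], E[r] = 2.0870, γ^t·E[r] = 1.335680, running G = 4.727680
t=3: π = [0.1446, 0.1879, 0.1722, 0.1965, 0.1495, 0.1493], E[r] = 2.0929, γ^t·E[r] = 1.071565, running G = 5.799245
t=4: π = [0.1444, 0.1871, 0.1737, 0.1966, 0.1487, 0.1495], E[r] = 2.0940, γ^t·E[r] = 0.857698, running G = 6.656943
t=5: π = [0.1442, 0.1870, 0.1741, 0.1968, 0.1484, 0.1496], E[r] = 2.0935, γ^t·E[r] = 0.686003, running G = 7.342946
t=6: π = [0.1441, 0.1870, 0.1742, 0.1968, 0.1484, 0.1496], E[r] = 2.0933, γ^t·E[r] = 0.548754, running G = 7.891700
t=7: π = [0.1441, 0.1870, 0.1742, 0.1968, 0.1484, 0.1496], E[r] = 2.0933, γ^t·E[r] = 0.438990, running G = 8.330691

G = 8.3307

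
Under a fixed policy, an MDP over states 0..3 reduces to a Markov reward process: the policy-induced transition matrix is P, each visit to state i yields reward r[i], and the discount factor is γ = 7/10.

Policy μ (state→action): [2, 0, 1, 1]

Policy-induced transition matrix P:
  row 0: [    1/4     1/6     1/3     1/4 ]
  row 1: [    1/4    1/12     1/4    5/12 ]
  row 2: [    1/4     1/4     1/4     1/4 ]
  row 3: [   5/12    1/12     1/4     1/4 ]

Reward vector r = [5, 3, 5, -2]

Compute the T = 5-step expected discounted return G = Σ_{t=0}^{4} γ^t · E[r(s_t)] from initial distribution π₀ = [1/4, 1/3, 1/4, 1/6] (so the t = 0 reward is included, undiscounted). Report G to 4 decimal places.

G = 7.9376

t=0: π = [0.2500, 0.3333, 0.2500, 0.1667], E[r] = 3.1667, γ^t·E[r] = 3.166667, running G = 3.166667
t=1: π = [0.2778, 0.1458, 0.2708, 0.3056], E[r] = 2.5694, γ^t·E[r] = 1.798611, running G = 4.965278
t=2: π = [0.3009, 0.1516, 0.2731, 0.2743], E[r] = 2.7766, γ^t·E[r] = 1.360544, running G = 6.325822
t=3: π = [0.2957, 0.1539, 0.2751, 0.2753], E[r] = 2.7652, γ^t·E[r] = 0.948477, running G = 7.274299
t=4: π = [0.2959, 0.1538, 0.2746, 0.2757], E[r] = 2.7628, γ^t·E[r] = 0.663340, running G = 7.937638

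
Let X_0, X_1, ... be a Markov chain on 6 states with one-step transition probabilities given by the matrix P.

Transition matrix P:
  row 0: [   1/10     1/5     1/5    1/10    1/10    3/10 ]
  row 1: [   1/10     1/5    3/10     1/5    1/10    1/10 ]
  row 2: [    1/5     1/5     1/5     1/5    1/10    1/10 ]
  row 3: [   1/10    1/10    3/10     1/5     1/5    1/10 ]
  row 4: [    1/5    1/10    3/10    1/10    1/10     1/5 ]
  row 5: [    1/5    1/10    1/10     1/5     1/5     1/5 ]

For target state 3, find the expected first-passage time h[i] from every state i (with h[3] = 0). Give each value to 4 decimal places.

h = [6.3639, 5.7673, 5.8216, 0.0000, 6.4164, 5.8937]

First-step conditioning: h[3] = 0; for i ≠ 3, h[i] = 1 + Σ_k P[i][k]·h[k].
  h[0] = 1 + 1/10·h[0] + 1/5·h[1] + 1/5·h[2] + 1/10·h[4] + 3/10·h[5]
  h[1] = 1 + 1/10·h[0] + 1/5·h[1] + 3/10·h[2] + 1/10·h[4] + 1/10·h[5]
  h[2] = 1 + 1/5·h[0] + 1/5·h[1] + 1/5·h[2] + 1/10·h[4] + 1/10·h[5]
  h[4] = 1 + 1/5·h[0] + 1/10·h[1] + 3/10·h[2] + 1/10·h[4] + 1/5·h[5]
  h[5] = 1 + 1/5·h[0] + 1/10·h[1] + 1/10·h[2] + 1/5·h[4] + 1/5·h[5]
Solving the 5×5 linear system over states ≠ 3 gives exactly h = [106780/16779, 96770/16779, 32560/5593, 0, 15380/2397, 98890/16779] (h[3] = 0 is the target).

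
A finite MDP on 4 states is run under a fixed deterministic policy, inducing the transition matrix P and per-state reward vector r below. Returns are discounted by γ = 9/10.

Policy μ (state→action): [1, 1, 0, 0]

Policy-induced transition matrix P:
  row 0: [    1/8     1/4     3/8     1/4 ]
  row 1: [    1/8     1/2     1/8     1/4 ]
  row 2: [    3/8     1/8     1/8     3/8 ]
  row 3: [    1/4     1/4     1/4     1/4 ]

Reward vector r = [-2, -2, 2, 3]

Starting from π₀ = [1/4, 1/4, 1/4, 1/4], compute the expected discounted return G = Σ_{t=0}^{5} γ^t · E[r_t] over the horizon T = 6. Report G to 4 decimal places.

t=0: π = [0.2500, 0.2500, 0.2500, 0.2500], E[r] = 0.2500, γ^t·E[r] = 0.250000, running G = 0.250000
t=1: π = [0.2188, 0.2813, 0.2188, 0.2813], E[r] = 0.2813, γ^t·E[r] = 0.253125, running G = 0.503125
t=2: π = [0.2148, 0.2930, 0.2148, 0.2773], E[r] = 0.2461, γ^t·E[r] = 0.199336, running G = 0.702461
t=3: π = [0.2134, 0.2964, 0.2134, 0.2769], E[r] = 0.2378, γ^t·E[r] = 0.173351, running G = 0.875812
t=4: π = [0.2130, 0.2974, 0.2130, 0.2767], E[r] = 0.2352, γ^t·E[r] = 0.154294, running G = 1.030106
t=5: π = [0.2128, 0.2977, 0.2128, 0.2766], E[r] = 0.2344, γ^t·E[r] = 0.138401, running G = 1.168507

G = 1.1685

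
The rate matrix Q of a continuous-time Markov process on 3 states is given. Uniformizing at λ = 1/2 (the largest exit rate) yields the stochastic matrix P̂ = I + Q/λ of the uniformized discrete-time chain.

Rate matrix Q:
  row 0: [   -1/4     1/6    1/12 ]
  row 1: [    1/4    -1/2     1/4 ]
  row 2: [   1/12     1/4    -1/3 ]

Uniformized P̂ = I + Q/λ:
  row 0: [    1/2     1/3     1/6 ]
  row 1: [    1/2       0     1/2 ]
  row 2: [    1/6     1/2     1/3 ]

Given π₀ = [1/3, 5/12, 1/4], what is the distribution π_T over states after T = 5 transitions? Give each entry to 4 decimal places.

t=0: π = [0.3333, 0.4167, 0.2500]
t=1: π = [0.4167, 0.2361, 0.3472]
t=2: π = [0.3843, 0.3125, 0.3032]
t=3: π = [0.3989, 0.2797, 0.3214]
t=4: π = [0.3929, 0.2937, 0.3135]
t=5: π = [0.3955, 0.2877, 0.3168]

π = [0.3955, 0.2877, 0.3168]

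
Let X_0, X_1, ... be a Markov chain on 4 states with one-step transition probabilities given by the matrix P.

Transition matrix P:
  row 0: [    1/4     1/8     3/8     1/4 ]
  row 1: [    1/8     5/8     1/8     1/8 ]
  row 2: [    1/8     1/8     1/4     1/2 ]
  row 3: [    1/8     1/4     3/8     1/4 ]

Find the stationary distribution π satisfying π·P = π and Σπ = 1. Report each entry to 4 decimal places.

Balance equations π_j = Σ_i π_i·P[i][j]:
  π_0 = 1/4·π_0 + 1/8·π_1 + 1/8·π_2 + 1/8·π_3
  π_1 = 1/8·π_0 + 5/8·π_1 + 1/8·π_2 + 1/4·π_3
  π_2 = 3/8·π_0 + 1/8·π_1 + 1/4·π_2 + 3/8·π_3
  normalize: π_0 + π_1 + π_2 + π_3 = 1
Solving the linear system gives exactly π = [1/7, 96/301, 79/301, 83/301].

π = [0.1429, 0.3189, 0.2625, 0.2757]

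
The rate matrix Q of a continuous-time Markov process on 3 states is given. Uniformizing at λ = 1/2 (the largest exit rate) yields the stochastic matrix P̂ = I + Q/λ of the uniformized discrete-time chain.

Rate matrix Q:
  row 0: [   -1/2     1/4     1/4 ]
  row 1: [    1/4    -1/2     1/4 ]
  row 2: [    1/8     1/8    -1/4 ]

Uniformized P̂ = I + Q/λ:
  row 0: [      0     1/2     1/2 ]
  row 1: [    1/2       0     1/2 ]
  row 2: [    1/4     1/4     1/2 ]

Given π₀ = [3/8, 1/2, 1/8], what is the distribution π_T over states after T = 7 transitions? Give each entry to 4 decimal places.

t=0: π = [0.3750, 0.5000, 0.1250]
t=1: π = [0.2813, 0.2188, 0.5000]
t=2: π = [0.2344, 0.2656, 0.5000]
t=3: π = [0.2578, 0.2422, 0.5000]
t=4: π = [0.2461, 0.2539, 0.5000]
t=5: π = [0.2520, 0.2480, 0.5000]
t=6: π = [0.2490, 0.2510, 0.5000]
t=7: π = [0.2505, 0.2495, 0.5000]

π = [0.2505, 0.2495, 0.5000]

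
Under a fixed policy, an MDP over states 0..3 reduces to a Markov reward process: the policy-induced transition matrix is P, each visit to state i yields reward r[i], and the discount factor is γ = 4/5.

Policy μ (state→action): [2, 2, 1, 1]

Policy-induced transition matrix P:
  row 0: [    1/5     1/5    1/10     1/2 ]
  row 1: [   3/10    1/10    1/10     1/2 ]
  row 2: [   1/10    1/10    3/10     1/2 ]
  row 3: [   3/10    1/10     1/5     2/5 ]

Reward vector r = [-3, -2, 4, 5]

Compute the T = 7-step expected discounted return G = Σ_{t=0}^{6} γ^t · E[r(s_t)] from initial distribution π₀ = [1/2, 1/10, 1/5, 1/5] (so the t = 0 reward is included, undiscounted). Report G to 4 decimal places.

t=0: π = [0.5000, 0.1000, 0.2000, 0.2000], E[r] = 0.1000, γ^t·E[r] = 0.100000, running G = 0.100000
t=1: π = [0.2100, 0.1500, 0.1600, 0.4800], E[r] = 2.1100, γ^t·E[r] = 1.688000, running G = 1.788000
t=2: π = [0.2470, 0.1210, 0.1800, 0.4520], E[r] = 1.9970, γ^t·E[r] = 1.278080, running G = 3.066080
t=3: π = [0.2393, 0.1247, 0.1812, 0.4548], E[r] = 2.0315, γ^t·E[r] = 1.040128, running G = 4.106208
t=4: π = [0.2398, 0.1239, 0.1817, 0.4545], E[r] = 2.0321, γ^t·E[r] = 0.832360, running G = 4.938568
t=5: π = [0.2397, 0.1240, 0.1818, 0.4545], E[r] = 2.0329, γ^t·E[r] = 0.666153, running G = 5.604722
t=6: π = [0.2397, 0.1240, 0.1818, 0.4545], E[r] = 2.0330, γ^t·E[r] = 0.532946, running G = 6.137668

G = 6.1377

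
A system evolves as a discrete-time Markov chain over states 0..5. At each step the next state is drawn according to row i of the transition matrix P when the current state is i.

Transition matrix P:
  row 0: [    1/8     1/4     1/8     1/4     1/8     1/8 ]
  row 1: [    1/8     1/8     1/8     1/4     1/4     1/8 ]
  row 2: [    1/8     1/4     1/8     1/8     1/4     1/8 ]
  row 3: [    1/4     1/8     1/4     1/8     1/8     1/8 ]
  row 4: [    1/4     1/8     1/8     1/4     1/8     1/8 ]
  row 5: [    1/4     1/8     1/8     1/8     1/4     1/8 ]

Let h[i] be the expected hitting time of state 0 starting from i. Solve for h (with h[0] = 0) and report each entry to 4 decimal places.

First-step conditioning: h[0] = 0; for i ≠ 0, h[i] = 1 + Σ_k P[i][k]·h[k].
  h[1] = 1 + 1/8·h[1] + 1/8·h[2] + 1/4·h[3] + 1/4·h[4] + 1/8·h[5]
  h[2] = 1 + 1/4·h[1] + 1/8·h[2] + 1/8·h[3] + 1/4·h[4] + 1/8·h[5]
  h[3] = 1 + 1/8·h[1] + 1/4·h[2] + 1/8·h[3] + 1/8·h[4] + 1/8·h[5]
  h[4] = 1 + 1/8·h[1] + 1/8·h[2] + 1/4·h[3] + 1/8·h[4] + 1/8·h[5]
  h[5] = 1 + 1/8·h[1] + 1/8·h[2] + 1/8·h[3] + 1/4·h[4] + 1/8·h[5]
Solving the 5×5 linear system over states ≠ 0 gives exactly h = [0, 14016/2659, 42560/7977, 37952/7977, 37376/7977, 37304/7977] (h[0] = 0 is the target).

h = [0.0000, 5.2712, 5.3353, 4.7577, 4.6855, 4.6764]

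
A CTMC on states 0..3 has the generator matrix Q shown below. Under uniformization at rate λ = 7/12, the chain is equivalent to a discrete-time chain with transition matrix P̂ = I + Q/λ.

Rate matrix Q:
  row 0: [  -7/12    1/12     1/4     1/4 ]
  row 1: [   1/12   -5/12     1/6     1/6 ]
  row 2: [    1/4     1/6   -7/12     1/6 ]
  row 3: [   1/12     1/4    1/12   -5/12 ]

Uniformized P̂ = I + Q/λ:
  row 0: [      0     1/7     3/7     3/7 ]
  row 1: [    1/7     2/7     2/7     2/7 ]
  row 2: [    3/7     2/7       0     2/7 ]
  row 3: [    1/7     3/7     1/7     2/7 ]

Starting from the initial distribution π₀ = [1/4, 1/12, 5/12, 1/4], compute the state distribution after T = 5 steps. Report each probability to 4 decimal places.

t=0: π = [0.2500, 0.0833, 0.4167, 0.2500]
t=1: π = [0.2262, 0.2857, 0.1667, 0.3214]
t=2: π = [0.1582, 0.2993, 0.2245, 0.3180]
t=3: π = [0.1844, 0.3086, 0.1987, 0.3083]
t=4: π = [0.1733, 0.3034, 0.2112, 0.3121]
t=5: π = [0.1785, 0.3055, 0.2055, 0.3105]

π = [0.1785, 0.3055, 0.2055, 0.3105]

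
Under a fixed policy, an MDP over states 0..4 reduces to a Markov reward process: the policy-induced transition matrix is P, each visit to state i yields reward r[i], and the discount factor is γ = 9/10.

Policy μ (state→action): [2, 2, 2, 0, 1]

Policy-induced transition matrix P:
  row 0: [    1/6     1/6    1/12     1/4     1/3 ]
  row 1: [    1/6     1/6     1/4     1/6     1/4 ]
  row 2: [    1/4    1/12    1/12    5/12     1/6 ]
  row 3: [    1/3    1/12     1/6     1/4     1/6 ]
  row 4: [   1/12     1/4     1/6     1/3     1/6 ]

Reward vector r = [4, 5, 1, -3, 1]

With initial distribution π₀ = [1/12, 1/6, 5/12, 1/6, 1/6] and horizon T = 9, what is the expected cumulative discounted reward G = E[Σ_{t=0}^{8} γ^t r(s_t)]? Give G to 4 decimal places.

G = 6.7050

t=0: π = [0.0833, 0.1667, 0.4167, 0.1667, 0.1667], E[r] = 1.2500, γ^t·E[r] = 1.250000, running G = 1.250000
t=1: π = [0.2153, 0.1319, 0.1389, 0.3194, 0.1944], E[r] = 0.8958, γ^t·E[r] = 0.806250, running G = 2.056250
t=2: π = [0.2153, 0.1447, 0.1481, 0.2784, 0.2135], E[r] = 1.1111, γ^t·E[r] = 0.900000, running G = 2.956250
t=3: π = [0.2076, 0.1489, 0.1484, 0.2804, 0.2146], E[r] = 1.0968, γ^t·E[r] = 0.799559, running G = 3.755809
t=4: π = [0.2079, 0.1488, 0.1494, 0.2802, 0.2137], E[r] = 1.0981, γ^t·E[r] = 0.720441, running G = 4.476250
t=5: π = [0.2080, 0.1487, 0.1493, 0.2803, 0.2137], E[r] = 1.0975, γ^t·E[r] = 0.648062, running G = 5.124312
t=6: π = [0.2080, 0.1487, 0.1493, 0.2803, 0.2137], E[r] = 1.0975, γ^t·E[r] = 0.583279, running G = 5.707591
t=7: π = [0.2080, 0.1487, 0.1493, 0.2803, 0.2137], E[r] = 1.0976, γ^t·E[r] = 0.524955, running G = 6.232546
t=8: π = [0.2080, 0.1487, 0.1493, 0.2803, 0.2137], E[r] = 1.0976, γ^t·E[r] = 0.472459, running G = 6.705006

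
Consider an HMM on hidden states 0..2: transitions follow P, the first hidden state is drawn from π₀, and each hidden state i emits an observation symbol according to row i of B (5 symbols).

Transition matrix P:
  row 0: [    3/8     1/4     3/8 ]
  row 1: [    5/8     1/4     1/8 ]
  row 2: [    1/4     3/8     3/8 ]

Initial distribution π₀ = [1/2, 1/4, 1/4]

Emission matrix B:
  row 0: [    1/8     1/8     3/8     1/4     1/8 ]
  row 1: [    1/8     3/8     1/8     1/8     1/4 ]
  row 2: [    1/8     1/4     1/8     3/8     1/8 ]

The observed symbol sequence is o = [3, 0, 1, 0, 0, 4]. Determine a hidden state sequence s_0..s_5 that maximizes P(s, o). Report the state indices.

path = [0, 2, 1, 0, 2, 1]

t=0: δ = [1.250e-01, 3.125e-02, 9.375e-02]  (obs o_0=3)
t=1: δ = [5.859e-03, 4.395e-03, 5.859e-03]  ψ = [0, 2, 0]  (obs o_1=0)
t=2: δ = [3.433e-04, 8.240e-04, 5.493e-04]  ψ = [1, 2, 0]  (obs o_2=1)
t=3: δ = [6.437e-05, 2.575e-05, 2.575e-05]  ψ = [1, 1, 2]  (obs o_3=0)
t=4: δ = [3.017e-06, 2.012e-06, 3.017e-06]  ψ = [0, 0, 0]  (obs o_4=0)
t=5: δ = [1.572e-07, 2.829e-07, 1.414e-07]  ψ = [1, 2, 0]  (obs o_5=4)
backtrack: best end state = 1; path = [0, 2, 1, 0, 2, 1]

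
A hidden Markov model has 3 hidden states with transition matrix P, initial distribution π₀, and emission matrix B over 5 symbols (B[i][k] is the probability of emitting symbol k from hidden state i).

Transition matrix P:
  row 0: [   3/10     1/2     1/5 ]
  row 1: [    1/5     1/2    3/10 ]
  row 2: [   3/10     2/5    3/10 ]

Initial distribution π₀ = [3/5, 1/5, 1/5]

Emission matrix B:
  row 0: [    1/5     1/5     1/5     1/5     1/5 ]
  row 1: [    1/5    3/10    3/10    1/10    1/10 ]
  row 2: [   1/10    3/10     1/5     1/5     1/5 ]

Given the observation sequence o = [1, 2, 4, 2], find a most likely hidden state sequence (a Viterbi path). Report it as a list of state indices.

t=0: δ = [1.200e-01, 6.000e-02, 6.000e-02]  (obs o_0=1)
t=1: δ = [7.200e-03, 1.800e-02, 4.800e-03]  ψ = [0, 0, 0]  (obs o_1=2)
t=2: δ = [7.200e-04, 9.000e-04, 1.080e-03]  ψ = [1, 1, 1]  (obs o_2=4)
t=3: δ = [6.480e-05, 1.350e-04, 6.480e-05]  ψ = [2, 1, 2]  (obs o_3=2)
backtrack: best end state = 1; path = [0, 1, 1, 1]

path = [0, 1, 1, 1]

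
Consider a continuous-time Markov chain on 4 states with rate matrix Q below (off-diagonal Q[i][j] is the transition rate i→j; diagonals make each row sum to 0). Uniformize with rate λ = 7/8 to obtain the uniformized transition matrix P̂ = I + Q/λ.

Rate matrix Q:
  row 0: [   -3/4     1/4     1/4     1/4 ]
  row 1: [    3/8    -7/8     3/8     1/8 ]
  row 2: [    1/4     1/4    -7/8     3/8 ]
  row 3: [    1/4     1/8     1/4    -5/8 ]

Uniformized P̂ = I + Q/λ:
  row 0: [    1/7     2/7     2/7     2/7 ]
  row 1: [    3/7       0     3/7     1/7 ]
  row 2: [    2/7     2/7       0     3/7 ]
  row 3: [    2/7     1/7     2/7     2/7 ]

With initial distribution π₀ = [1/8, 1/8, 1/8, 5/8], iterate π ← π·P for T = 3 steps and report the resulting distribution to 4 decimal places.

π = [0.2759, 0.1859, 0.2478, 0.2905]

t=0: π = [0.1250, 0.1250, 0.1250, 0.6250]
t=1: π = [0.2857, 0.1607, 0.2679, 0.2857]
t=2: π = [0.2679, 0.1990, 0.2321, 0.3010]
t=3: π = [0.2759, 0.1859, 0.2478, 0.2905]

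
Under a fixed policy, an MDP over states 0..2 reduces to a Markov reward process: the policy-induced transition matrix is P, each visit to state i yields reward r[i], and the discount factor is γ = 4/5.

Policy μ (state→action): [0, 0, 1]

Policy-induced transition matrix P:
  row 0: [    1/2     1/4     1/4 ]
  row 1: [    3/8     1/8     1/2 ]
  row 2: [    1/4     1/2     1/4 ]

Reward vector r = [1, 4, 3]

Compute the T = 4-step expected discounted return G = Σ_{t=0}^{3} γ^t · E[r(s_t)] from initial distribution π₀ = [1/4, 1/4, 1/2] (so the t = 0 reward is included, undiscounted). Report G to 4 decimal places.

t=0: π = [0.2500, 0.2500, 0.5000], E[r] = 2.7500, γ^t·E[r] = 2.750000, running G = 2.750000
t=1: π = [0.3438, 0.3438, 0.3125], E[r] = 2.6563, γ^t·E[r] = 2.125000, running G = 4.875000
t=2: π = [0.3789, 0.2852, 0.3359], E[r] = 2.5273, γ^t·E[r] = 1.617500, running G = 6.492500
t=3: π = [0.3804, 0.2983, 0.3213], E[r] = 2.5376, γ^t·E[r] = 1.299250, running G = 7.791750

G = 7.7918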